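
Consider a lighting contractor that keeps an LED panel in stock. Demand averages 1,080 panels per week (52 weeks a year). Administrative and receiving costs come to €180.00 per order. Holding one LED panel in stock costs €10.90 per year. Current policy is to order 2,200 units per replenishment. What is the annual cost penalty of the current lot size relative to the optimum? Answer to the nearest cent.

Annual demand D = 1,080 × 52 = 56,160.
EOQ = √(2DS/H) = √(2 × 56,160 × 180 / 10.9) ≈ 1361.92.
Cost at Q* = (D/Q*)S + (Q*/2)H = √(2DSH) ≈ €14,844.93.
Cost at Q = 2,200: (56,160/2,200)×180 + (2,200/2)×10.9 = €4,594.91 + €11,990.00 = €16,584.91.
Excess = €16,584.91 − €14,844.93 = €1,739.98.

Extra cost ≈ €1,739.98 per year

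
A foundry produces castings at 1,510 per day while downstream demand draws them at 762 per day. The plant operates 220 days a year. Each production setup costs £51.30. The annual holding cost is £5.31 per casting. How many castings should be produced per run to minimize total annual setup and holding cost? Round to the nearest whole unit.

Annual demand D = 762 × 220 = 167,640.
Production build-up factor (1 − d/p) = 1 − 762/1,510 = 0.4954.
Q* = √(2DS / (H(1 − d/p))) = √(2 × 167,640 × 51.3 / (5.31 × 0.4954)).
= √(17,199,864 / 2.6304) ≈ 2557.131.

Q* ≈ 2,557 castings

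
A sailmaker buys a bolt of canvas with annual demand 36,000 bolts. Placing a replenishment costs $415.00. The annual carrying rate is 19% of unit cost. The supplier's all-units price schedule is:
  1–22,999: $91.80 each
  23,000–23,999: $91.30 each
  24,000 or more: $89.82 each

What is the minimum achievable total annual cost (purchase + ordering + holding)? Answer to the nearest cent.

TC* ≈ $3,327,629.08

Holding cost per unit per year at price C is H = 0.19·C.
Candidates are each tier's EOQ (if it falls in that tier) and each price-break quantity.
EOQ at $91.80 = 1308.9 (feasible in tier 1): TC = 36,000×$91.80 + (36,000/1308.9)×415 + (1308.9/2)×0.19×$91.80 = $3,327,629.08.
EOQ at $91.30 = 1312.4 < 23000, so use break Q=23000: TC = 36,000×$91.30 + (36,000/23000.0)×415 + (23000.0/2)×0.19×$91.30 = $3,486,940.07.
EOQ at $89.82 = 1323.2 < 24000, so use break Q=24000: TC = 36,000×$89.82 + (36,000/24000.0)×415 + (24000.0/2)×0.19×$89.82 = $3,438,932.10.
Lowest total cost among the candidates is at Q = 1308.9.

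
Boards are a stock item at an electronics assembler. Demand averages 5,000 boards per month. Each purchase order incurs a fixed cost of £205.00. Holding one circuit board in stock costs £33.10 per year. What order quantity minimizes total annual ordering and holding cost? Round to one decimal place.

Q* ≈ 862.1 boards

Annual demand D = 5,000 × 12 = 60,000.
EOQ = √(2DS / H) = √(2 × 60,000 × 205 / 33.1).
= √(24,600,000 / 33.1) = √743,202.4169 ≈ 862.092.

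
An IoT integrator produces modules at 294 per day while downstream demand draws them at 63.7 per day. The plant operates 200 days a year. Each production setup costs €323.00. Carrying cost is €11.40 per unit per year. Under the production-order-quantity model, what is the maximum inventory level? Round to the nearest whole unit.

Annual demand D = 63.7 × 200 = 12,740.
Production build-up factor (1 − d/p) = 1 − 63.7/294 = 0.7833.
Q* = √(2DS / (H(1 − d/p))) = √(2 × 12,740 × 323 / (11.4 × 0.7833)).
= √(8,230,040 / 8.93) ≈ 960.009.
Maximum inventory = Q*(1 − d/p) = 960.009 × 0.7833 ≈ 752.007.

I_max ≈ 752 modules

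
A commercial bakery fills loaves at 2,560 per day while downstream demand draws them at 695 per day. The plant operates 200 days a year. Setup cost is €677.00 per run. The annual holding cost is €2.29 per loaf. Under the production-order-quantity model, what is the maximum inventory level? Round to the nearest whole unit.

I_max ≈ 7,738 loaves

Annual demand D = 695 × 200 = 139,000.
Production build-up factor (1 − d/p) = 1 − 695/2,560 = 0.7285.
Q* = √(2DS / (H(1 − d/p))) = √(2 × 139,000 × 677 / (2.29 × 0.7285)).
= √(188,206,000 / 1.6683) ≈ 10621.346.
Maximum inventory = Q*(1 − d/p) = 10621.346 × 0.7285 ≈ 7737.817.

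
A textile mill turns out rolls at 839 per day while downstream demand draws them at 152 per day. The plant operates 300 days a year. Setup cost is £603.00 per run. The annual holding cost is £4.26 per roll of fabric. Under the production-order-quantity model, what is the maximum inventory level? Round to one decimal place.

I_max ≈ 3,251.2 rolls

Annual demand D = 152 × 300 = 45,600.
Production build-up factor (1 − d/p) = 1 − 152/839 = 0.8188.
Q* = √(2DS / (H(1 − d/p))) = √(2 × 45,600 × 603 / (4.26 × 0.8188)).
= √(54,993,600 / 3.4882) ≈ 3970.579.
Maximum inventory = Q*(1 − d/p) = 3970.579 × 0.8188 ≈ 3251.237.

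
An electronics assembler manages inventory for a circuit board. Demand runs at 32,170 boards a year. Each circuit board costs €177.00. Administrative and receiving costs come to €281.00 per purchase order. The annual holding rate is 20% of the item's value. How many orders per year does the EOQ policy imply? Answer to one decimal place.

N ≈ 45.0 orders per year

Holding cost H = 0.20 × €177.00 = €35.4000 per unit per year.
The optimal lot size = √(2DS/H) = √(2 × 32,170 × 281 / 35.4) ≈ 714.65.
Orders per year = D / Q* = 32,170 / 714.65 ≈ 45.015.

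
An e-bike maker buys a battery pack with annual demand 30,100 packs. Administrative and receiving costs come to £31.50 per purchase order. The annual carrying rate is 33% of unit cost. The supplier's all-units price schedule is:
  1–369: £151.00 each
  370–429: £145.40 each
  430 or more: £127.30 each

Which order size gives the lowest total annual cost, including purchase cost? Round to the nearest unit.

Holding cost per unit per year at price C is H = 0.33·C.
Candidates are each tier's EOQ (if it falls in that tier) and each price-break quantity.
EOQ at £151.00 = 195.1 (feasible in tier 1): TC = 30,100×£151.00 + (30,100/195.1)×31.5 + (195.1/2)×0.33×£151.00 = £4,554,820.73.
EOQ at £145.40 = 198.8 < 370, so use break Q=370: TC = 30,100×£145.40 + (30,100/370.0)×31.5 + (370.0/2)×0.33×£145.40 = £4,387,979.24.
EOQ at £127.30 = 212.5 < 430, so use break Q=430: TC = 30,100×£127.30 + (30,100/430.0)×31.5 + (430.0/2)×0.33×£127.30 = £3,842,966.94.
Lowest total cost is £3,842,966.94 at Q = 430.0.

Q* ≈ 430 packs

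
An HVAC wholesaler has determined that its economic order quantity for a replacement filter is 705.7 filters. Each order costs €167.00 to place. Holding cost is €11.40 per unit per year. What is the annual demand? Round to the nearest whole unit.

D ≈ 16,998 filters per year

Squaring Q* = √(2DS/H) gives Q*² = 2DS/H.
From Q* = √(2DS/H): D = Q*²H / (2S) = 705.7² × 11.4 / (2 × 167) = 16998.031.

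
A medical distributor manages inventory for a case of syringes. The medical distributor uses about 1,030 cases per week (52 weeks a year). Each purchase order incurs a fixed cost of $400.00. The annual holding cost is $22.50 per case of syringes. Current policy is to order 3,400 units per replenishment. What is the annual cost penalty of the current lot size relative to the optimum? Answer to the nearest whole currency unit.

Extra cost ≈ $13,502 per year

Annual demand D = 1,030 × 52 = 53,560.
EOQ = √(2DS/H) = √(2 × 53,560 × 400 / 22.5) ≈ 1379.98.
Cost at Q* = (D/Q*)S + (Q*/2)H = √(2DSH) ≈ $31,049.64.
Cost at Q = 3,400: (53,560/3,400)×400 + (3,400/2)×22.5 = $6,301.18 + $38,250.00 = $44,551.18.
Excess = $44,551.18 − $31,049.64 = $13,501.54.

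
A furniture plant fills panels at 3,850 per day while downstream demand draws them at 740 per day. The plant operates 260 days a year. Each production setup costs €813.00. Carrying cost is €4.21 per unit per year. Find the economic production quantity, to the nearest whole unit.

Annual demand D = 740 × 260 = 192,400.
Production build-up factor (1 − d/p) = 1 − 740/3,850 = 0.8078.
Q* = √(2DS / (H(1 − d/p))) = √(2 × 192,400 × 813 / (4.21 × 0.8078)).
= √(312,842,400 / 3.4008) ≈ 9591.177.

Q* ≈ 9,591 panels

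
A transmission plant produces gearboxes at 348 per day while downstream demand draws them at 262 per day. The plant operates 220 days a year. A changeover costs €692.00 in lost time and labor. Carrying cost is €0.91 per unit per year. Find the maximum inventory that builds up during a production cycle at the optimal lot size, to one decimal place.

I_max ≈ 4,654.5 gearboxes

Annual demand D = 262 × 220 = 57,640.
Production build-up factor (1 − d/p) = 1 − 262/348 = 0.2471.
Q* = √(2DS / (H(1 − d/p))) = √(2 × 57,640 × 692 / (0.91 × 0.2471)).
= √(79,773,760 / 0.2249) ≈ 18834.311.
Maximum inventory = Q*(1 − d/p) = 18834.311 × 0.2471 ≈ 4654.456.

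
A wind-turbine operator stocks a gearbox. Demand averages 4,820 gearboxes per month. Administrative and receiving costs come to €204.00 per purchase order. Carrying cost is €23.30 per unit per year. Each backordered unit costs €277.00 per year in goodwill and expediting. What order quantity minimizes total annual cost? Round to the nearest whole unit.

Annual demand D = 4,820 × 12 = 57,840.
With planned backorders, Q* = √(2DS/H) · √((H+B)/B).
√(2DS/H) = √(2 × 57,840 × 204 / 23.3) = 1006.390.
√((H+B)/B) = √((23.3+277)/277) = 1.0412.
Q* ≈ 1047.862.

Q* ≈ 1,048 gearboxes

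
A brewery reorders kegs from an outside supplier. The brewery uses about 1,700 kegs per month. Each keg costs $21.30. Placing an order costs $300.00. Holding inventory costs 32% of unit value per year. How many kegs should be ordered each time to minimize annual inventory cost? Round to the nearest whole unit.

Annual demand D = 1,700 × 12 = 20,400.
Holding cost H = 0.32 × $21.30 = $6.8160 per unit per year.
EOQ = √(2DS / H) = √(2 × 20,400 × 300 / 6.816).
= √(12,240,000 / 6.816) = √1,795,774.6479 ≈ 1340.065.

Q* ≈ 1,340 kegs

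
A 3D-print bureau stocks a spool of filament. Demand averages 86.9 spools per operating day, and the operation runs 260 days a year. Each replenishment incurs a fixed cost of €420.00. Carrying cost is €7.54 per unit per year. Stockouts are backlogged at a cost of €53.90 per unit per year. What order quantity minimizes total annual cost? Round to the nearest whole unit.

Annual demand D = 86.9 × 260 = 22,594.
With planned backorders, Q* = √(2DS/H) · √((H+B)/B).
√(2DS/H) = √(2 × 22,594 × 420 / 7.54) = 1586.538.
√((H+B)/B) = √((7.54+53.9)/53.9) = 1.0677.
Q* ≈ 1693.877.

Q* ≈ 1,694 spools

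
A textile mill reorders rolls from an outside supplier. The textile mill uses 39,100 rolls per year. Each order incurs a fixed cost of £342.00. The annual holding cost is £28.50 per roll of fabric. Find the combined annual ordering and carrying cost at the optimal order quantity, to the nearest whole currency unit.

EOQ = √(2DS/H) = √(2 × 39,100 × 342 / 28.5) ≈ 968.71.
At the optimum the two cost components are equal, so total cost = 2·(Q*/2)H = Q*·H.
Minimum total = √(2DSH) = √(2 × 39,100 × 342 × 28.5) ≈ 27608.249.

TC* ≈ £27,608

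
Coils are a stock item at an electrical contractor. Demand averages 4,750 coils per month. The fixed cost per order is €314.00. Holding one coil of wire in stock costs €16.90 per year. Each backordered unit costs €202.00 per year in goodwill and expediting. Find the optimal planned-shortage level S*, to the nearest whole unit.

Annual demand D = 4,750 × 12 = 57,000.
With planned backorders, Q* = √(2DS/H) · √((H+B)/B).
√(2DS/H) = √(2 × 57,000 × 314 / 16.9) = 1455.372.
√((H+B)/B) = √((16.9+202)/202) = 1.0410.
Q* ≈ 1515.030.
S* = Q* · H/(H+B) = 1515.030 × 16.9/218.9 ≈ 116.967.

S* ≈ 117 coils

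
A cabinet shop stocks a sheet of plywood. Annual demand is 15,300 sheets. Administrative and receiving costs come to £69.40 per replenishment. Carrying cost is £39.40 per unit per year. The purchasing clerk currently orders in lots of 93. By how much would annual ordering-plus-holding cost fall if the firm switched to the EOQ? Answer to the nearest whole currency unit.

EOQ = √(2DS/H) = √(2 × 15,300 × 69.4 / 39.4) ≈ 232.16.
Cost at Q* = (D/Q*)S + (Q*/2)H = √(2DSH) ≈ £9,147.21.
Cost at Q = 93: (15,300/93)×69.4 + (93/2)×39.4 = £11,417.42 + £1,832.10 = £13,249.52.
Excess = £13,249.52 − £9,147.21 = £4,102.31.

Extra cost ≈ £4,102 per year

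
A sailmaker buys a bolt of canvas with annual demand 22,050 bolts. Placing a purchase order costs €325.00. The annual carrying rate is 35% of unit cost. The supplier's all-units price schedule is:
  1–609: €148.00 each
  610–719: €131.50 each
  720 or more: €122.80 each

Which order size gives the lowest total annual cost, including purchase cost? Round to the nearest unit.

Q* ≈ 720 bolts

Holding cost per unit per year at price C is H = 0.35·C.
Evaluate total cost at each tier's feasible EOQ or, if the EOQ is below the tier, at the tier's minimum quantity.
EOQ at €148.00 = 526.0 (feasible in tier 1): TC = 22,050×€148.00 + (22,050/526.0)×325 + (526.0/2)×0.35×€148.00 = €3,290,647.45.
EOQ at €131.50 = 558.0 < 610, so use break Q=610: TC = 22,050×€131.50 + (22,050/610.0)×325 + (610.0/2)×0.35×€131.50 = €2,925,360.58.
EOQ at €122.80 = 577.5 < 720, so use break Q=720: TC = 22,050×€122.80 + (22,050/720.0)×325 + (720.0/2)×0.35×€122.80 = €2,733,165.92.
Lowest total cost is €2,733,165.92 at Q = 720.0.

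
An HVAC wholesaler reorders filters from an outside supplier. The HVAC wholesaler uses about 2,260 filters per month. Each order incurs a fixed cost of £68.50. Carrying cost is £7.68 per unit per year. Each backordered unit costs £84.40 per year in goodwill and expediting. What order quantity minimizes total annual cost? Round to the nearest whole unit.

Annual demand D = 2,260 × 12 = 27,120.
With planned backorders, Q* = √(2DS/H) · √((H+B)/B).
√(2DS/H) = √(2 × 27,120 × 68.5 / 7.68) = 695.544.
√((H+B)/B) = √((7.68+84.4)/84.4) = 1.0445.
Q* ≈ 726.501.

Q* ≈ 727 filters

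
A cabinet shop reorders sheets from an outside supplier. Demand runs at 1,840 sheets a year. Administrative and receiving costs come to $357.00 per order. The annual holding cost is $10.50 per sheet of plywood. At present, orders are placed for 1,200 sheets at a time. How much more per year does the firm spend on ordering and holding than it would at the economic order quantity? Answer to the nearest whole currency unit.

Extra cost ≈ $3,133 per year

EOQ = √(2DS/H) = √(2 × 1,840 × 357 / 10.5) ≈ 353.72.
Cost at Q* = (D/Q*)S + (Q*/2)H = √(2DSH) ≈ $3,714.09.
Cost at Q = 1,200: (1,840/1,200)×357 + (1,200/2)×10.5 = $547.40 + $6,300.00 = $6,847.40.
Excess = $6,847.40 − $3,714.09 = $3,133.31.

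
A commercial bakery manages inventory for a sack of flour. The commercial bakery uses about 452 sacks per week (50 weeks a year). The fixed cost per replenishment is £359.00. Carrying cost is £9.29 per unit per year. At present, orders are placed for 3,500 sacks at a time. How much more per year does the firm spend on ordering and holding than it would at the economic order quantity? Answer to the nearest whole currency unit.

Annual demand D = 452 × 50 = 22,600.
EOQ = √(2DS/H) = √(2 × 22,600 × 359 / 9.29) ≈ 1321.63.
Cost at Q* = (D/Q*)S + (Q*/2)H = √(2DSH) ≈ £12,277.91.
Cost at Q = 3,500: (22,600/3,500)×359 + (3,500/2)×9.29 = £2,318.11 + £16,257.50 = £18,575.61.
Excess = £18,575.61 − £12,277.91 = £6,297.71.

Extra cost ≈ £6,298 per year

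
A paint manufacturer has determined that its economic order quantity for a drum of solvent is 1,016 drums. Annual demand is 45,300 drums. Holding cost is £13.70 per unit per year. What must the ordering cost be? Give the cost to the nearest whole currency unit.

The basic EOQ model gives Q* = √(2DS/H); rearrange for the unknown.
From Q* = √(2DS/H): S = Q*²H / (2D) = 1,016² × 13.7 / (2 × 45,300) = 156.0917.

S ≈ £156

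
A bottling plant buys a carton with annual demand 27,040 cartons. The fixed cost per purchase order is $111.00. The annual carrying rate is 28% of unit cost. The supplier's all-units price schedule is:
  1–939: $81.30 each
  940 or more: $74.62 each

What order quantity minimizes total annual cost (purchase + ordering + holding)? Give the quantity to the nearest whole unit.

Holding cost per unit per year at price C is H = 0.28·C.
Evaluate total cost at each tier's feasible EOQ or, if the EOQ is below the tier, at the tier's minimum quantity.
EOQ at $81.30 = 513.5 (feasible in tier 1): TC = 27,040×$81.30 + (27,040/513.5)×111 + (513.5/2)×0.28×$81.30 = $2,210,041.72.
EOQ at $74.62 = 536.0 < 940, so use break Q=940: TC = 27,040×$74.62 + (27,040/940.0)×111 + (940.0/2)×0.28×$74.62 = $2,030,737.81.
Lowest total cost is $2,030,737.81 at Q = 940.0.

Q* ≈ 940 cartons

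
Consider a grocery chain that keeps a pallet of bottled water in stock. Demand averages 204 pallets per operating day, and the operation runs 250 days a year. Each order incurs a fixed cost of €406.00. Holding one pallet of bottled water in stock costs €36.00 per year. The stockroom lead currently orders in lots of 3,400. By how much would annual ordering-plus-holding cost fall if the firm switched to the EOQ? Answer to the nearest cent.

Extra cost ≈ €28,678.71 per year

Annual demand D = 204 × 250 = 51,000.
EOQ = √(2DS/H) = √(2 × 51,000 × 406 / 36) ≈ 1072.54.
Cost at Q* = (D/Q*)S + (Q*/2)H = √(2DSH) ≈ €38,611.29.
Cost at Q = 3,400: (51,000/3,400)×406 + (3,400/2)×36 = €6,090.00 + €61,200.00 = €67,290.00.
Excess = €67,290.00 − €38,611.29 = €28,678.71.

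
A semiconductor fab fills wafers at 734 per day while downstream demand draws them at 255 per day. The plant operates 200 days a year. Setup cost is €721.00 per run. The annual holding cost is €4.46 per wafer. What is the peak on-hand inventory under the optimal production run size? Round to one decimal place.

Annual demand D = 255 × 200 = 51,000.
Production build-up factor (1 − d/p) = 1 − 255/734 = 0.6526.
Q* = √(2DS / (H(1 − d/p))) = √(2 × 51,000 × 721 / (4.46 × 0.6526)).
= √(73,542,000 / 2.9105) ≈ 5026.672.
Maximum inventory = Q*(1 − d/p) = 5026.672 × 0.6526 ≈ 3280.349.

I_max ≈ 3,280.3 wafers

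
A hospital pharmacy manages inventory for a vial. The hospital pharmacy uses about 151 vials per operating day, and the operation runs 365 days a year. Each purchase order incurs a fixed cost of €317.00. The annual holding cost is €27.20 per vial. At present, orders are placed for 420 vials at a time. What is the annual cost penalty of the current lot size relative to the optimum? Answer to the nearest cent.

Extra cost ≈ €16,481.38 per year

Annual demand D = 151 × 365 = 55,115.
EOQ = √(2DS/H) = √(2 × 55,115 × 317 / 27.2) ≈ 1133.43.
Cost at Q* = (D/Q*)S + (Q*/2)H = √(2DSH) ≈ €30,829.32.
Cost at Q = 420: (55,115/420)×317 + (420/2)×27.2 = €41,598.70 + €5,712.00 = €47,310.70.
Excess = €47,310.70 − €30,829.32 = €16,481.38.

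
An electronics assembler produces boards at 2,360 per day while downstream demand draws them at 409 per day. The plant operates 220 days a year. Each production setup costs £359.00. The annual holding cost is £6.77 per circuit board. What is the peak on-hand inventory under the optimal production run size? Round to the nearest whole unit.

Annual demand D = 409 × 220 = 89,980.
Production build-up factor (1 − d/p) = 1 − 409/2,360 = 0.8267.
Q* = √(2DS / (H(1 − d/p))) = √(2 × 89,980 × 359 / (6.77 × 0.8267)).
= √(64,605,640 / 5.5967) ≈ 3397.569.
Maximum inventory = Q*(1 − d/p) = 3397.569 × 0.8267 ≈ 2808.753.

I_max ≈ 2,809 boards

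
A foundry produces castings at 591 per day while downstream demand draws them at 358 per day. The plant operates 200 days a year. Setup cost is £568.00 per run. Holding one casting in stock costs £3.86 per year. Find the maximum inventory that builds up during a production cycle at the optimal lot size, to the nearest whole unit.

Annual demand D = 358 × 200 = 71,600.
Production build-up factor (1 − d/p) = 1 − 358/591 = 0.3942.
Q* = √(2DS / (H(1 − d/p))) = √(2 × 71,600 × 568 / (3.86 × 0.3942)).
= √(81,337,600 / 1.5218) ≈ 7310.849.
Maximum inventory = Q*(1 − d/p) = 7310.849 × 0.3942 ≈ 2882.281.

I_max ≈ 2,882 castings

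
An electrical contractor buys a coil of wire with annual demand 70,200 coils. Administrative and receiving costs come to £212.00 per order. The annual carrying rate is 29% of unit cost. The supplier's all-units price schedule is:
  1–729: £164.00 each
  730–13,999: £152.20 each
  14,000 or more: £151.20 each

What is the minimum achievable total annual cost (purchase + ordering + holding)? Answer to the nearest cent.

Holding cost per unit per year at price C is H = 0.29·C.
For each price level, check whether its EOQ is feasible; otherwise the best quantity at that price is the breakpoint.
Tier 1 (£164.00): EOQ = 791.1 exceeds tier's upper bound 729, so this tier is dominated.
EOQ at £152.20 = 821.2 (feasible in tier 2): TC = 70,200×£152.20 + (70,200/821.2)×212 + (821.2/2)×0.29×£152.20 = £10,720,685.81.
EOQ at £151.20 = 823.9 < 14000, so use break Q=14000: TC = 70,200×£151.20 + (70,200/14000.0)×212 + (14000.0/2)×0.29×£151.20 = £10,922,239.03.
Lowest total cost among the candidates is at Q = 821.2.

TC* ≈ £10,720,685.81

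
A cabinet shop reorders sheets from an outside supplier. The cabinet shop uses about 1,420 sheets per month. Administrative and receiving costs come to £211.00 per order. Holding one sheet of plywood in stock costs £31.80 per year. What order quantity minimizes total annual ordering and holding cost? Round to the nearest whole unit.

Q* ≈ 476 sheets

Annual demand D = 1,420 × 12 = 17,040.
EOQ = √(2DS / H) = √(2 × 17,040 × 211 / 31.8).
= √(7,190,880 / 31.8) = √226,128.3019 ≈ 475.529.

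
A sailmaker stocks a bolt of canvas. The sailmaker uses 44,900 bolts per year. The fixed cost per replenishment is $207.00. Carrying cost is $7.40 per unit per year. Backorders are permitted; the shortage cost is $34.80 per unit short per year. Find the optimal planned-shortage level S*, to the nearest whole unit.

With planned backorders, Q* = √(2DS/H) · √((H+B)/B).
√(2DS/H) = √(2 × 44,900 × 207 / 7.4) = 1584.920.
√((H+B)/B) = √((7.4+34.8)/34.8) = 1.1012.
Q* ≈ 1745.316.
S* = Q* · H/(H+B) = 1745.316 × 7.4/42.2 ≈ 306.051.

S* ≈ 306 bolts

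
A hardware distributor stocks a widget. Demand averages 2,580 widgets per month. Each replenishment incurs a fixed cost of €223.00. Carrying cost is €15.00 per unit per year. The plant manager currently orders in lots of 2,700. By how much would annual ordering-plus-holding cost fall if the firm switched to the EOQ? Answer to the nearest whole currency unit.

Annual demand D = 2,580 × 12 = 30,960.
EOQ = √(2DS/H) = √(2 × 30,960 × 223 / 15) ≈ 959.45.
Cost at Q* = (D/Q*)S + (Q*/2)H = √(2DSH) ≈ €14,391.75.
Cost at Q = 2,700: (30,960/2,700)×223 + (2,700/2)×15 = €2,557.07 + €20,250.00 = €22,807.07.
Excess = €22,807.07 − €14,391.75 = €8,415.32.

Extra cost ≈ €8,415 per year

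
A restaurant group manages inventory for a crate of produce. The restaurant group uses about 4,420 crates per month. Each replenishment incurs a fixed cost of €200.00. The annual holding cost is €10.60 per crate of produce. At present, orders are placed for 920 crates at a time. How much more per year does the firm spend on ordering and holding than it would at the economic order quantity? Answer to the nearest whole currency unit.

Extra cost ≈ €1,410 per year

Annual demand D = 4,420 × 12 = 53,040.
EOQ = √(2DS/H) = √(2 × 53,040 × 200 / 10.6) ≈ 1414.75.
Cost at Q* = (D/Q*)S + (Q*/2)H = √(2DSH) ≈ €14,996.32.
Cost at Q = 920: (53,040/920)×200 + (920/2)×10.6 = €11,530.43 + €4,876.00 = €16,406.43.
Excess = €16,406.43 − €14,996.32 = €1,410.12.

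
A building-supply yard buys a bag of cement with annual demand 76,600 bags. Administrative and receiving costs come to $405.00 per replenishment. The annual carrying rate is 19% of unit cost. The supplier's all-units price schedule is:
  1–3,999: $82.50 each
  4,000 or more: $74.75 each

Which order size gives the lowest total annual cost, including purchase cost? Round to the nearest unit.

Holding cost per unit per year at price C is H = 0.19·C.
Evaluate total cost at each tier's feasible EOQ or, if the EOQ is below the tier, at the tier's minimum quantity.
EOQ at $82.50 = 1989.5 (feasible in tier 1): TC = 76,600×$82.50 + (76,600/1989.5)×405 + (1989.5/2)×0.19×$82.50 = $6,350,686.07.
EOQ at $74.75 = 2090.1 < 4000, so use break Q=4000: TC = 76,600×$74.75 + (76,600/4000.0)×405 + (4000.0/2)×0.19×$74.75 = $5,762,010.75.
Lowest total cost is $5,762,010.75 at Q = 4000.0.

Q* ≈ 4,000 bags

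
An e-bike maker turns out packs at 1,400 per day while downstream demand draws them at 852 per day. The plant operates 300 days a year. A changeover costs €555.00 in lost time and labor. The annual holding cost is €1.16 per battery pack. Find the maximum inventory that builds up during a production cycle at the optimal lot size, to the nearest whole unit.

I_max ≈ 9,785 packs

Annual demand D = 852 × 300 = 255,600.
Production build-up factor (1 − d/p) = 1 − 852/1,400 = 0.3914.
Q* = √(2DS / (H(1 − d/p))) = √(2 × 255,600 × 555 / (1.16 × 0.3914)).
= √(283,716,000 / 0.4541) ≈ 24996.929.
Maximum inventory = Q*(1 − d/p) = 24996.929 × 0.3914 ≈ 9784.512.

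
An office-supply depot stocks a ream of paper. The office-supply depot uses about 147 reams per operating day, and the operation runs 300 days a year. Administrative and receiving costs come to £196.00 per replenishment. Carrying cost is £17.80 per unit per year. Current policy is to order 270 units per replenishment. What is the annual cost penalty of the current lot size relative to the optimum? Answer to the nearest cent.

Extra cost ≈ £16,874.61 per year

Annual demand D = 147 × 300 = 44,100.
EOQ = √(2DS/H) = √(2 × 44,100 × 196 / 17.8) ≈ 985.49.
Cost at Q* = (D/Q*)S + (Q*/2)H = √(2DSH) ≈ £17,541.73.
Cost at Q = 270: (44,100/270)×196 + (270/2)×17.8 = £32,013.33 + £2,403.00 = £34,416.33.
Excess = £34,416.33 − £17,541.73 = £16,874.61.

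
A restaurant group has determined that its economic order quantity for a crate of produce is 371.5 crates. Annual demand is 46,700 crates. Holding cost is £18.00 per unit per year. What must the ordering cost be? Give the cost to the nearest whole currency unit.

Squaring Q* = √(2DS/H) gives Q*² = 2DS/H.
From Q* = √(2DS/H): S = Q*²H / (2D) = 371.5² × 18 / (2 × 46,700) = 26.5976.

S ≈ £27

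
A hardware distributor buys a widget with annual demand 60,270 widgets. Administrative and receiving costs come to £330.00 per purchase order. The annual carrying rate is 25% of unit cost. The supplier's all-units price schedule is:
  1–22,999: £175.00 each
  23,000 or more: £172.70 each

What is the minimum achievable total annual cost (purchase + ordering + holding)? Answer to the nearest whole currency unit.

TC* ≈ £10,588,967

Holding cost per unit per year at price C is H = 0.25·C.
For each price level, check whether its EOQ is feasible; otherwise the best quantity at that price is the breakpoint.
EOQ at £175.00 = 953.5 (feasible in tier 1): TC = 60,270×£175.00 + (60,270/953.5)×330 + (953.5/2)×0.25×£175.00 = £10,588,966.86.
EOQ at £172.70 = 959.9 < 23000, so use break Q=23000: TC = 60,270×£172.70 + (60,270/23000.0)×330 + (23000.0/2)×0.25×£172.70 = £10,906,006.24.
Lowest total cost among the candidates is at Q = 953.5.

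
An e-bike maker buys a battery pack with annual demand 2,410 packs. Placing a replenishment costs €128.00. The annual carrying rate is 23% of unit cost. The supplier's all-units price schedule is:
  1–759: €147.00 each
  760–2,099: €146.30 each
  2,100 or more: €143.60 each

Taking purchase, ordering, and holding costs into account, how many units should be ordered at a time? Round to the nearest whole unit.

Q* ≈ 135 packs

Holding cost per unit per year at price C is H = 0.23·C.
Evaluate total cost at each tier's feasible EOQ or, if the EOQ is below the tier, at the tier's minimum quantity.
EOQ at €147.00 = 135.1 (feasible in tier 1): TC = 2,410×€147.00 + (2,410/135.1)×128 + (135.1/2)×0.23×€147.00 = €358,837.21.
EOQ at €146.30 = 135.4 < 760, so use break Q=760: TC = 2,410×€146.30 + (2,410/760.0)×128 + (760.0/2)×0.23×€146.30 = €365,775.51.
EOQ at €143.60 = 136.7 < 2100, so use break Q=2100: TC = 2,410×€143.60 + (2,410/2100.0)×128 + (2100.0/2)×0.23×€143.60 = €380,902.30.
Lowest total cost is €358,837.21 at Q = 135.1.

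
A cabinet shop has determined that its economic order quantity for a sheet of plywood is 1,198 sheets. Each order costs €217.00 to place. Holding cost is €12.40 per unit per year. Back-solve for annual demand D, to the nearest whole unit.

D ≈ 41,006 sheets per year

Squaring Q* = √(2DS/H) gives Q*² = 2DS/H.
From Q* = √(2DS/H): D = Q*²H / (2S) = 1,198² × 12.4 / (2 × 217) = 41005.829.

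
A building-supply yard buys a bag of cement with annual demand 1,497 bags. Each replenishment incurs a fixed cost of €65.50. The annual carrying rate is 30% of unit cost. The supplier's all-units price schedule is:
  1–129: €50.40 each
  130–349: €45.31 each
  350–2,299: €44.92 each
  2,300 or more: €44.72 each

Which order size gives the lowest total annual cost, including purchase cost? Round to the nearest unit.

Holding cost per unit per year at price C is H = 0.30·C.
For each price level, check whether its EOQ is feasible; otherwise the best quantity at that price is the breakpoint.
EOQ at €50.40 = 113.9 (feasible in tier 1): TC = 1,497×€50.40 + (1,497/113.9)×65.5 + (113.9/2)×0.30×€50.40 = €77,170.76.
EOQ at €45.31 = 120.1 < 130, so use break Q=130: TC = 1,497×€45.31 + (1,497/130.0)×65.5 + (130.0/2)×0.30×€45.31 = €69,466.87.
EOQ at €44.92 = 120.6 < 350, so use break Q=350: TC = 1,497×€44.92 + (1,497/350.0)×65.5 + (350.0/2)×0.30×€44.92 = €69,883.69.
EOQ at €44.72 = 120.9 < 2300, so use break Q=2300: TC = 1,497×€44.72 + (1,497/2300.0)×65.5 + (2300.0/2)×0.30×€44.72 = €82,416.87.
Lowest total cost is €69,466.87 at Q = 130.0.

Q* ≈ 130 bags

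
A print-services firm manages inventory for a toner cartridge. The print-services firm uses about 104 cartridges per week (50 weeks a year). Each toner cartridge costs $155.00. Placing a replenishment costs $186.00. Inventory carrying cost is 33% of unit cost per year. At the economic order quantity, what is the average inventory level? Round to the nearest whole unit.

Annual demand D = 104 × 50 = 5,200.
Holding cost H = 0.33 × $155.00 = $51.1500 per unit per year.
Q* = √(2DS/H) = √(2 × 5,200 × 186 / 51.15) ≈ 194.47.
Average inventory = Q*/2 ≈ 194.47 / 2 = 97.234.

Average inventory ≈ 97 cartridges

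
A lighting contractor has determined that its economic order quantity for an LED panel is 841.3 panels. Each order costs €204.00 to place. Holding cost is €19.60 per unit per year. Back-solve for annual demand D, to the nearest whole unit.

Squaring Q* = √(2DS/H) gives Q*² = 2DS/H.
From Q* = √(2DS/H): D = Q*²H / (2S) = 841.3² × 19.6 / (2 × 204) = 34001.469.

D ≈ 34,001 panels per year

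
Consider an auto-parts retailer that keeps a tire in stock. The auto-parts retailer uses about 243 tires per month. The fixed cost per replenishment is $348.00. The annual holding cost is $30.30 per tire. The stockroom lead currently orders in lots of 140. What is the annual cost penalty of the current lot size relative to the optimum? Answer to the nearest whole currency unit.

Extra cost ≈ $1,527 per year

Annual demand D = 243 × 12 = 2,916.
EOQ = √(2DS/H) = √(2 × 2,916 × 348 / 30.3) ≈ 258.81.
Cost at Q* = (D/Q*)S + (Q*/2)H = √(2DSH) ≈ $7,841.87.
Cost at Q = 140: (2,916/140)×348 + (140/2)×30.3 = $7,248.34 + $2,121.00 = $9,369.34.
Excess = $9,369.34 − $7,841.87 = $1,527.47.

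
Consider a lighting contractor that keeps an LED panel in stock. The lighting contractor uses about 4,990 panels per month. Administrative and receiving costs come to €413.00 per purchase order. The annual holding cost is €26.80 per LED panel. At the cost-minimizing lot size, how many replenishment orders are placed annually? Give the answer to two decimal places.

N ≈ 44.08 orders per year

Annual demand D = 4,990 × 12 = 59,880.
The optimal lot size = √(2DS/H) = √(2 × 59,880 × 413 / 26.8) ≈ 1358.51.
Orders per year = D / Q* = 59,880 / 1358.51 ≈ 44.078.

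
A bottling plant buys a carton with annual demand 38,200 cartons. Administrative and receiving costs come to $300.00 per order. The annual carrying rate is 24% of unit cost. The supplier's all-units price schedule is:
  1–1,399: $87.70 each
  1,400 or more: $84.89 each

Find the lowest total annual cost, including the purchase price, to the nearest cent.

Holding cost per unit per year at price C is H = 0.24·C.
Candidates are each tier's EOQ (if it falls in that tier) and each price-break quantity.
EOQ at $87.70 = 1043.5 (feasible in tier 1): TC = 38,200×$87.70 + (38,200/1043.5)×300 + (1043.5/2)×0.24×$87.70 = $3,372,104.07.
EOQ at $84.89 = 1060.7 < 1400, so use break Q=1400: TC = 38,200×$84.89 + (38,200/1400.0)×300 + (1400.0/2)×0.24×$84.89 = $3,265,245.23.
Lowest total cost among the candidates is at Q = 1400.0.

TC* ≈ $3,265,245.23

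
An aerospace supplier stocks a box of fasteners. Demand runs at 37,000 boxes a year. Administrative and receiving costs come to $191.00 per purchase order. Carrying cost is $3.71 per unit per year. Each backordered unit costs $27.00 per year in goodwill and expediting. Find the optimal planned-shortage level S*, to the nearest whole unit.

S* ≈ 251 boxes

With planned backorders, Q* = √(2DS/H) · √((H+B)/B).
√(2DS/H) = √(2 × 37,000 × 191 / 3.71) = 1951.846.
√((H+B)/B) = √((3.71+27)/27) = 1.0665.
Q* ≈ 2081.630.
S* = Q* · H/(H+B) = 2081.630 × 3.71/30.71 ≈ 251.477.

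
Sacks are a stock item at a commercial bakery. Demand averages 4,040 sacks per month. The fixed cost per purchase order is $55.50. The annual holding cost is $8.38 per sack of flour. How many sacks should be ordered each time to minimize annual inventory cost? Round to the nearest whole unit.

Q* ≈ 801 sacks

Annual demand D = 4,040 × 12 = 48,480.
EOQ = √(2DS / H) = √(2 × 48,480 × 55.5 / 8.38).
= √(5,381,280 / 8.38) = √642,157.5179 ≈ 801.347.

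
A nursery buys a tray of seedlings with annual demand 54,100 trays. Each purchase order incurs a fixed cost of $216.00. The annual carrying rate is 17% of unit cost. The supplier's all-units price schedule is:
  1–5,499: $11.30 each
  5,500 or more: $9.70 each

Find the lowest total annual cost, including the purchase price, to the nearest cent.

Holding cost per unit per year at price C is H = 0.17·C.
For each price level, check whether its EOQ is feasible; otherwise the best quantity at that price is the breakpoint.
EOQ at $11.30 = 3488.0 (feasible in tier 1): TC = 54,100×$11.30 + (54,100/3488.0)×216 + (3488.0/2)×0.17×$11.30 = $618,030.45.
EOQ at $9.70 = 3764.7 < 5500, so use break Q=5500: TC = 54,100×$9.70 + (54,100/5500.0)×216 + (5500.0/2)×0.17×$9.70 = $531,429.40.
Lowest total cost among the candidates is at Q = 5500.0.

TC* ≈ $531,429.40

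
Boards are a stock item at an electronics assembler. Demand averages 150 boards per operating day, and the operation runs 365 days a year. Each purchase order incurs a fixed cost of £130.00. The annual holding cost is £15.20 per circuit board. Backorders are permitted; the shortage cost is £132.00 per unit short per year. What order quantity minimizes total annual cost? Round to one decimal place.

Q* ≈ 1,021.9 boards

Annual demand D = 150 × 365 = 54,750.
With planned backorders, Q* = √(2DS/H) · √((H+B)/B).
√(2DS/H) = √(2 × 54,750 × 130 / 15.2) = 967.736.
√((H+B)/B) = √((15.2+132)/132) = 1.0560.
Q* ≈ 1021.936.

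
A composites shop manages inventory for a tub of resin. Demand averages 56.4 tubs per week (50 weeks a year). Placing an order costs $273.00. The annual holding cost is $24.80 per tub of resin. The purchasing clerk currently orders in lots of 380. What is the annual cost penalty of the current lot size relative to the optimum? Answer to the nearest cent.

Extra cost ≈ $558.54 per year

Annual demand D = 56.4 × 50 = 2,820.
EOQ = √(2DS/H) = √(2 × 2,820 × 273 / 24.8) ≈ 249.17.
Cost at Q* = (D/Q*)S + (Q*/2)H = √(2DSH) ≈ $6,179.41.
Cost at Q = 380: (2,820/380)×273 + (380/2)×24.8 = $2,025.95 + $4,712.00 = $6,737.95.
Excess = $6,737.95 − $6,179.41 = $558.54.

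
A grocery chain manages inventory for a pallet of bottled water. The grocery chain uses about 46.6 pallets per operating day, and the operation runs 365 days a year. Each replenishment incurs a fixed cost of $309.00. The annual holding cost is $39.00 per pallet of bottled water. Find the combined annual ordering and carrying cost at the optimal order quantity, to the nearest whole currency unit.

TC* ≈ $20,247

Annual demand D = 46.6 × 365 = 17,009.
EOQ = √(2DS/H) = √(2 × 17,009 × 309 / 39) ≈ 519.16.
At the optimum the two cost components are equal, so total cost = 2·(Q*/2)H = Q*·H.
Minimum total = √(2DSH) = √(2 × 17,009 × 309 × 39) ≈ 20247.245.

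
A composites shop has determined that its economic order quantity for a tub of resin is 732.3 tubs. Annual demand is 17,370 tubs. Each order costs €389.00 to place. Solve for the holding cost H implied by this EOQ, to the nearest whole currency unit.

Squaring Q* = √(2DS/H) gives Q*² = 2DS/H.
From Q* = √(2DS/H): H = 2DS / Q*² = 2 × 17,370 × 389 / 732.3² = 25.2000.

H ≈ €25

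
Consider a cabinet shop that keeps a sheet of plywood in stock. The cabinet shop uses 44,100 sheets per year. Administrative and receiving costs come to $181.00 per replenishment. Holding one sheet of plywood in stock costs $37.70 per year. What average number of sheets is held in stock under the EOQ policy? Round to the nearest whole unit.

Q* = √(2DS/H) = √(2 × 44,100 × 181 / 37.7) ≈ 650.73.
Average inventory = Q*/2 ≈ 650.73 / 2 = 325.367.

Average inventory ≈ 325 sheets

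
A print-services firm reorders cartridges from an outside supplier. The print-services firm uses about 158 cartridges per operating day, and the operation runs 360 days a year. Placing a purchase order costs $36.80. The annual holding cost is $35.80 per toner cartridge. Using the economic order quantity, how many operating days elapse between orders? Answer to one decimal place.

T ≈ 2.2 days

Annual demand D = 158 × 360 = 56,880.
The optimal lot size = √(2DS/H) = √(2 × 56,880 × 36.8 / 35.8) ≈ 341.96.
Cycle time = Q*/D × 360 = 341.96 / 56,880 × 360 ≈ 2.164 days.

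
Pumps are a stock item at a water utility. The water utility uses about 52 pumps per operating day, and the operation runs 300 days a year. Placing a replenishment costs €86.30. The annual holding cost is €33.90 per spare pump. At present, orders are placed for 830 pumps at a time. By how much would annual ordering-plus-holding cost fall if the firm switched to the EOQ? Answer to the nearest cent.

Annual demand D = 52 × 300 = 15,600.
EOQ = √(2DS/H) = √(2 × 15,600 × 86.3 / 33.9) ≈ 281.83.
Cost at Q* = (D/Q*)S + (Q*/2)H = √(2DSH) ≈ €9,553.94.
Cost at Q = 830: (15,600/830)×86.3 + (830/2)×33.9 = €1,622.02 + €14,068.50 = €15,690.52.
Excess = €15,690.52 − €9,553.94 = €6,136.58.

Extra cost ≈ €6,136.58 per year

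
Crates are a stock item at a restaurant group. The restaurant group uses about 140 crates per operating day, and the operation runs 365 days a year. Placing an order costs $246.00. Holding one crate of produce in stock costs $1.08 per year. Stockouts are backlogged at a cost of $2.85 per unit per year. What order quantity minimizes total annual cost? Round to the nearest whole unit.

Q* ≈ 5,666 crates

Annual demand D = 140 × 365 = 51,100.
With planned backorders, Q* = √(2DS/H) · √((H+B)/B).
√(2DS/H) = √(2 × 51,100 × 246 / 1.08) = 4824.820.
√((H+B)/B) = √((1.08+2.85)/2.85) = 1.1743.
Q* ≈ 5665.718.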